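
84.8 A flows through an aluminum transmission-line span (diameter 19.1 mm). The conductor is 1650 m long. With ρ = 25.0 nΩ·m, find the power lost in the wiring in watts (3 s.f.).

ρ = 25.0 nΩ·m = 2.50×10^-8 Ω·m
A = π(d/2)² = π(9.5500e-03 m)² = 2.865e-04 m²
R = ρL/A = (2.50×10^-8)(1650)/(2.865e-04) = 0.144 Ω
P = I²R = (84.8)² × 0.144 = 1040 W

1040 W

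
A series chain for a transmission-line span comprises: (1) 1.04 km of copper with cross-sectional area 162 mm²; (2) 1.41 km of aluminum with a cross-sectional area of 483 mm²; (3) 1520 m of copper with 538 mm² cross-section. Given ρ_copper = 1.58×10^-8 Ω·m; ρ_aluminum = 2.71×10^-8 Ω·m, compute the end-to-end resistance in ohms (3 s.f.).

Seg 1: A = 162 mm² = 1.620e-04 m²
R_1 = (1.58×10^-8)(1040)/(1.620e-04) = 0.1014 Ω
Seg 2: A = 483 mm² = 4.830e-04 m²
R_2 = (2.71×10^-8)(1410)/(4.830e-04) = 0.07911 Ω
Seg 3: A = 538 mm² = 5.380e-04 m²
R_3 = (1.58×10^-8)(1520)/(5.380e-04) = 0.04464 Ω
R_total = R_1 + R_2 + R_3 = 0.225 Ω

0.225 Ω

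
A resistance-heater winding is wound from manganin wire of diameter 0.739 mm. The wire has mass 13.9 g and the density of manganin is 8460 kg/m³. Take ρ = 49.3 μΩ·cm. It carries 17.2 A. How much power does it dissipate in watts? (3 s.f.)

1300 W

ρ = 49.3 μΩ·cm = 4.93×10^-7 Ω·m
A = π(d/2)² = π(3.6950e-04 m)² = 4.2892e-07 m²
L = m/(density·A) = 0.0139/(8460×4.2892e-07) = 3.831 m
R = ρL/A = (4.93×10^-7)(3.831)/(4.2892e-07) = 4.403 Ω
P = I²R = (17.2)² × 4.403 = 1300 W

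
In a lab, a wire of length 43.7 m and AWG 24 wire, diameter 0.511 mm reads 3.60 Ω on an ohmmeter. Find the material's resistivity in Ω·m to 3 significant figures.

1.69×10^-8 Ω·m

A = π(0.511/2 mm)² = π(2.5550e-04 m)² = 2.051e-07 m²
ρ = RA/L = (3.6)(2.051e-07)/(43.7) = 1.69×10^-8 Ω·m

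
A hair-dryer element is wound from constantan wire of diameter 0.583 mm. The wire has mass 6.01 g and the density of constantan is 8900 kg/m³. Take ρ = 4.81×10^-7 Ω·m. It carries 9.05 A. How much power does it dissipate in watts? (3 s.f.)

A = π(d/2)² = π(2.9150e-04 m)² = 2.6695e-07 m²
L = m/(density·A) = 0.00601/(8900×2.6695e-07) = 2.53 m
R = ρL/A = (4.81×10^-7)(2.53)/(2.6695e-07) = 4.558 Ω
P = I²R = (9.05)² × 4.558 = 373 W

373 W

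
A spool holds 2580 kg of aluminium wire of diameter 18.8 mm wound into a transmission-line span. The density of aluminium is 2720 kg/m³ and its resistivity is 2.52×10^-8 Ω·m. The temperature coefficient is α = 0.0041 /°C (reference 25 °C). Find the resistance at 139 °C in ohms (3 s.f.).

A = π(d/2)² = π(9.4000e-03 m)² = 2.7759e-04 m²
L = m/(density·A) = 2580/(2720×2.7759e-04) = 3417 m
R = ρL/A = (2.52×10^-8)(3417)/(2.7759e-04) = 0.3102 Ω
R(139 °C) = 0.3102 × (1 + 0.0041×114) = 0.455 Ω

0.455 Ω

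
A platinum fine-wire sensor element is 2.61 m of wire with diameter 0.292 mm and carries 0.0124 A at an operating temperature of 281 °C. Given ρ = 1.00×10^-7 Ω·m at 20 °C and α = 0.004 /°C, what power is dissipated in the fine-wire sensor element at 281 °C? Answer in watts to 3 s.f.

0.00122 W

A = π(d/2)² = π(1.4600e-04 m)² = 6.697e-08 m²
R₍20₎ = ρL/A = (1.00×10^-7)(2.61)/(6.697e-08) = 3.897 Ω
R₍281₎ = R₍20₎(1 + αΔT) = 3.897 × (1 + 0.004×261) = 7.966 Ω
P = I²R = (0.0124)² × 7.966 = 0.00122 W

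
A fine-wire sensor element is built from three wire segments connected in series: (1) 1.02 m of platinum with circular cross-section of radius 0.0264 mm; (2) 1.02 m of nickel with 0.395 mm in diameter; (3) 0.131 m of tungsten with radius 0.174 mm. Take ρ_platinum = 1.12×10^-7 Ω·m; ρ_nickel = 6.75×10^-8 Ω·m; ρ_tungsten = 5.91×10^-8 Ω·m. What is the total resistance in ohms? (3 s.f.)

Seg 1: A = πr² = π(2.6400e-05 m)² = 2.190e-09 m²
R_1 = (1.12×10^-7)(1.02)/(2.190e-09) = 52.17 Ω
Seg 2: A = π(d/2)² = π(1.9750e-04 m)² = 1.225e-07 m²
R_2 = (6.75×10^-8)(1.02)/(1.225e-07) = 0.5618 Ω
Seg 3: A = πr² = π(1.7400e-04 m)² = 9.511e-08 m²
R_3 = (5.91×10^-8)(0.131)/(9.511e-08) = 0.0814 Ω
R_total = R_1 + R_2 + R_3 = 52.8 Ω

52.8 Ω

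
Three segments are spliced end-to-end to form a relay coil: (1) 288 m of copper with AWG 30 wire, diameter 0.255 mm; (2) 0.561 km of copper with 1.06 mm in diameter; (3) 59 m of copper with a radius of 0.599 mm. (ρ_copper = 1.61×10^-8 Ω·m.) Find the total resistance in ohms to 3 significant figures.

102 Ω

Seg 1: A = π(0.255/2 mm)² = π(1.2750e-04 m)² = 5.107e-08 m²
R_1 = (1.61×10^-8)(288)/(5.107e-08) = 90.79 Ω
Seg 2: A = π(d/2)² = π(5.3000e-04 m)² = 8.825e-07 m²
R_2 = (1.61×10^-8)(561)/(8.825e-07) = 10.23 Ω
Seg 3: A = πr² = π(5.9900e-04 m)² = 1.127e-06 m²
R_3 = (1.61×10^-8)(59)/(1.127e-06) = 0.8427 Ω
R_total = R_1 + R_2 + R_3 = 102 Ω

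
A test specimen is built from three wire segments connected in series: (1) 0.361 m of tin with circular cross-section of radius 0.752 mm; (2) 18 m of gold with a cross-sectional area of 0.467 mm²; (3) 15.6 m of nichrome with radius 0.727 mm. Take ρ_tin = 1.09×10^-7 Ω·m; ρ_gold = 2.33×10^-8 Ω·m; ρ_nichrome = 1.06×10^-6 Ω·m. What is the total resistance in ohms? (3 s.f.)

10.9 Ω

Seg 1: A = πr² = π(7.5200e-04 m)² = 1.777e-06 m²
R_1 = (1.09×10^-7)(0.361)/(1.777e-06) = 0.02215 Ω
Seg 2: A = 0.467 mm² = 4.670e-07 m²
R_2 = (2.33×10^-8)(18)/(4.670e-07) = 0.8981 Ω
Seg 3: A = πr² = π(7.2700e-04 m)² = 1.660e-06 m²
R_3 = (1.06×10^-6)(15.6)/(1.660e-06) = 9.959 Ω
R_total = R_1 + R_2 + R_3 = 10.9 Ω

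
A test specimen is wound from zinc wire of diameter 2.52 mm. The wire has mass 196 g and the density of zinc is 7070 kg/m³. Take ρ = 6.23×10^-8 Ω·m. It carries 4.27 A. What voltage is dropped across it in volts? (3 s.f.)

A = π(d/2)² = π(1.2600e-03 m)² = 4.9876e-06 m²
L = m/(density·A) = 0.196/(7070×4.9876e-06) = 5.558 m
R = ρL/A = (6.23×10^-8)(5.558)/(4.9876e-06) = 0.06943 Ω
V = IR = 4.27 × 0.06943 = 0.296 V

0.296 V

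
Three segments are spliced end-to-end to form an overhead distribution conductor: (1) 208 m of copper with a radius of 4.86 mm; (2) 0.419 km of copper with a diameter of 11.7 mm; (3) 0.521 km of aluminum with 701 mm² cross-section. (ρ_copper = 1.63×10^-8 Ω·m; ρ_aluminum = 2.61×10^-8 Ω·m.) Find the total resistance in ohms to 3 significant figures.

0.129 Ω

Seg 1: A = πr² = π(4.8600e-03 m)² = 7.420e-05 m²
R_1 = (1.63×10^-8)(208)/(7.420e-05) = 0.04569 Ω
Seg 2: A = π(d/2)² = π(5.8500e-03 m)² = 1.075e-04 m²
R_2 = (1.63×10^-8)(419)/(1.075e-04) = 0.06352 Ω
Seg 3: A = 701 mm² = 7.010e-04 m²
R_3 = (2.61×10^-8)(521)/(7.010e-04) = 0.0194 Ω
R_total = R_1 + R_2 + R_3 = 0.129 Ω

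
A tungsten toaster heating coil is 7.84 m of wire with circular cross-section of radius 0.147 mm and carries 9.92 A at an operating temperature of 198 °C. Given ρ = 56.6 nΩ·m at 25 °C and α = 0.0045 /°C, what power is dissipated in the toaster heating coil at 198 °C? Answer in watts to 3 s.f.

ρ = 56.6 nΩ·m = 5.66×10^-8 Ω·m
A = πr² = π(1.4700e-04 m)² = 6.789e-08 m²
R₍25₎ = ρL/A = (5.66×10^-8)(7.84)/(6.789e-08) = 6.537 Ω
R₍198₎ = R₍25₎(1 + αΔT) = 6.537 × (1 + 0.0045×173) = 11.63 Ω
P = I²R = (9.92)² × 11.63 = 1140 W

1140 W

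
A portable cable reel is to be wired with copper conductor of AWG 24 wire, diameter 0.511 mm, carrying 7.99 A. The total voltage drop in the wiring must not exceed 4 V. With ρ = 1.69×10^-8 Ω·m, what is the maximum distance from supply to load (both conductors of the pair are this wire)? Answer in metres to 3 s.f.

3.04 m

A = π(0.511/2 mm)² = π(2.5550e-04 m)² = 2.051e-07 m²
L_max = V_max·A/(2·ρI) = (4)(2.051e-07)/(2×1.69×10^-8×7.99) = 3.04 m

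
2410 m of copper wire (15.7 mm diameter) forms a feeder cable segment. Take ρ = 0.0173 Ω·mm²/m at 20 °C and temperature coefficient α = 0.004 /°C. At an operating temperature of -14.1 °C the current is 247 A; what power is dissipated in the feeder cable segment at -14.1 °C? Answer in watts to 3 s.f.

ρ = 0.0173 Ω·mm²/m = 1.73×10^-8 Ω·m
A = π(d/2)² = π(7.8500e-03 m)² = 1.936e-04 m²
R₍20₎ = ρL/A = (1.73×10^-8)(2410)/(1.936e-04) = 0.2154 Ω
R₍-14.1₎ = R₍20₎(1 + αΔT) = 0.2154 × (1 + 0.004×-34.1) = 0.186 Ω
P = I²R = (247)² × 0.186 = 11300 W

11300 W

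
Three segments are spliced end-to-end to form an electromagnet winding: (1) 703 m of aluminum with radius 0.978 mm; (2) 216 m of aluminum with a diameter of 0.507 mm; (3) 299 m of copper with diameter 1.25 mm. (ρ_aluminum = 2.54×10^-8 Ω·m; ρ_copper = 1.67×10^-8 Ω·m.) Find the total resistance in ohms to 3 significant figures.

37.2 Ω

Seg 1: A = πr² = π(9.7800e-04 m)² = 3.005e-06 m²
R_1 = (2.54×10^-8)(703)/(3.005e-06) = 5.942 Ω
Seg 2: A = π(d/2)² = π(2.5350e-04 m)² = 2.019e-07 m²
R_2 = (2.54×10^-8)(216)/(2.019e-07) = 27.18 Ω
Seg 3: A = π(d/2)² = π(6.2500e-04 m)² = 1.227e-06 m²
R_3 = (1.67×10^-8)(299)/(1.227e-06) = 4.069 Ω
R_total = R_1 + R_2 + R_3 = 37.2 Ω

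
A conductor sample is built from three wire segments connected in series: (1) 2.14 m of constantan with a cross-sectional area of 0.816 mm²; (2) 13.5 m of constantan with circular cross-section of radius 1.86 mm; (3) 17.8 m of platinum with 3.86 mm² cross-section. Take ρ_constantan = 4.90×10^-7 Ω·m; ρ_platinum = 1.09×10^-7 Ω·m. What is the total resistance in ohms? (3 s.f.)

2.40 Ω

Seg 1: A = 0.816 mm² = 8.160e-07 m²
R_1 = (4.90×10^-7)(2.14)/(8.160e-07) = 1.285 Ω
Seg 2: A = πr² = π(1.8600e-03 m)² = 1.087e-05 m²
R_2 = (4.90×10^-7)(13.5)/(1.087e-05) = 0.6086 Ω
Seg 3: A = 3.86 mm² = 3.860e-06 m²
R_3 = (1.09×10^-7)(17.8)/(3.860e-06) = 0.5026 Ω
R_total = R_1 + R_2 + R_3 = 2.40 Ω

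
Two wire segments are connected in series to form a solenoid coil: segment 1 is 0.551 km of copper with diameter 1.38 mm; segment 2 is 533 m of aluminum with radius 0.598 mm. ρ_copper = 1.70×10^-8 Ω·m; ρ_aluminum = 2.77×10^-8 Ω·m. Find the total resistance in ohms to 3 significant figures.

19.4 Ω

Segment 1: A = π(d/2)² = π(6.9000e-04 m)² = 1.496e-06 m²
R₁ = ρL/A = (1.70×10^-8)(551)/(1.496e-06) = 6.263 Ω
Segment 2: A = πr² = π(5.9800e-04 m)² = 1.123e-06 m²
R₂ = (2.77×10^-8)(533)/(1.123e-06) = 13.14 Ω
R = R₁ + R₂ = 19.4 Ω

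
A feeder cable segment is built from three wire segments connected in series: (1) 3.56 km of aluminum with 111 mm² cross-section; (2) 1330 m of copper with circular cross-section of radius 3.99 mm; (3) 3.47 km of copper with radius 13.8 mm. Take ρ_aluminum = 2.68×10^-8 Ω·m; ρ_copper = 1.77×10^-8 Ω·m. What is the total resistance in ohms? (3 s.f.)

1.43 Ω

Seg 1: A = 111 mm² = 1.110e-04 m²
R_1 = (2.68×10^-8)(3560)/(1.110e-04) = 0.8595 Ω
Seg 2: A = πr² = π(3.9900e-03 m)² = 5.001e-05 m²
R_2 = (1.77×10^-8)(1330)/(5.001e-05) = 0.4707 Ω
Seg 3: A = πr² = π(1.3800e-02 m)² = 5.983e-04 m²
R_3 = (1.77×10^-8)(3470)/(5.983e-04) = 0.1027 Ω
R_total = R_1 + R_2 + R_3 = 1.43 Ω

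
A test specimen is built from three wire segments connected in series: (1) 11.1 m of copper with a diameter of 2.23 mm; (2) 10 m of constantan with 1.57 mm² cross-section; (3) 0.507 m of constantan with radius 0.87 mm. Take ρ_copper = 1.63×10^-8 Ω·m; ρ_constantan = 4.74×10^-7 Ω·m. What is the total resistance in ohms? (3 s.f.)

3.17 Ω

Seg 1: A = π(d/2)² = π(1.1150e-03 m)² = 3.906e-06 m²
R_1 = (1.63×10^-8)(11.1)/(3.906e-06) = 0.04632 Ω
Seg 2: A = 1.57 mm² = 1.570e-06 m²
R_2 = (4.74×10^-7)(10)/(1.570e-06) = 3.019 Ω
Seg 3: A = πr² = π(8.7000e-04 m)² = 2.378e-06 m²
R_3 = (4.74×10^-7)(0.507)/(2.378e-06) = 0.1011 Ω
R_total = R_1 + R_2 + R_3 = 3.17 Ω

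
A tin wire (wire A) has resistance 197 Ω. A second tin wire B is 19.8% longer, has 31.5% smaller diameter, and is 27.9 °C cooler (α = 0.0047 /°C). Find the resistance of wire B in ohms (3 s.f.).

437 Ω

R ∝ ρL/d² with ρ ∝ (1+αΔT), so R_B/R_A = (1 + 19.8/100) × (1 − 31.5/100)⁻² × (1 − 0.0047×27.9)
= 1.198 × 2.131 × 0.8689 = 2.218
R_B = 2.218 × 197 = 437 Ω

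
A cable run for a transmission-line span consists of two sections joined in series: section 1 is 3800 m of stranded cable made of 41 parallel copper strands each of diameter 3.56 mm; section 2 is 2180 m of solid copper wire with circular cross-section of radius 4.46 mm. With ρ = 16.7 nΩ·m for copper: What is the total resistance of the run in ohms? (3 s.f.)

0.738 Ω

ρ = 16.7 nΩ·m = 1.67×10^-8 Ω·m
Section 1: A_strand = π(1.7800e-03)² = 9.954e-06 m²; R₁ = ρL/(N·A_s) = (1.67×10^-8)(3800)/(41×9.954e-06) = 0.1555 Ω
Section 2: A = πr² = π(4.4600e-03 m)² = 6.249e-05 m²
R₂ = (1.67×10^-8)(2180)/(6.249e-05) = 0.5826 Ω
R = R₁ + R₂ = 0.738 Ω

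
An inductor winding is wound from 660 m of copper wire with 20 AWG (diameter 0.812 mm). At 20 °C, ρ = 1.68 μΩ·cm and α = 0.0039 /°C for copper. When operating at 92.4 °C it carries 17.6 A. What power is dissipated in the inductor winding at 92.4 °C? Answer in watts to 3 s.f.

8510 W

ρ = 1.68 μΩ·cm = 1.68×10^-8 Ω·m
A = π(0.812/2 mm)² = π(4.0600e-04 m)² = 5.178e-07 m²
R₍20₎ = ρL/A = (1.68×10^-8)(660)/(5.178e-07) = 21.41 Ω
R₍92.4₎ = R₍20₎(1 + αΔT) = 21.41 × (1 + 0.0039×72.4) = 27.46 Ω
P = I²R = (17.6)² × 27.46 = 8510 W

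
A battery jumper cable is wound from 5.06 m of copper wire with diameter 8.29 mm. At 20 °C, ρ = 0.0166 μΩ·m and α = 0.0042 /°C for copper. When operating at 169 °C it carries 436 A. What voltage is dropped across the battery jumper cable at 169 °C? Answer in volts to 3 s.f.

ρ = 0.0166 μΩ·m = 1.66×10^-8 Ω·m
A = π(d/2)² = π(4.1450e-03 m)² = 5.398e-05 m²
R₍20₎ = ρL/A = (1.66×10^-8)(5.06)/(5.398e-05) = 0.001556 Ω
R₍169₎ = R₍20₎(1 + αΔT) = 0.001556 × (1 + 0.0042×149) = 0.00253 Ω
V = IR = 436 × 0.00253 = 1.10 V

1.10 V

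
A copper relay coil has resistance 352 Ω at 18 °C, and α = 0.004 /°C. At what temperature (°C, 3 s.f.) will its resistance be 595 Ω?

191 °C

R = R₀(1 + α(T − T₀)) ⇒ T = T₀ + (R/R₀ − 1)/α
T = 18 + (595/352 − 1)/0.004 = 18 + (0.6903)/0.004 = 191 °C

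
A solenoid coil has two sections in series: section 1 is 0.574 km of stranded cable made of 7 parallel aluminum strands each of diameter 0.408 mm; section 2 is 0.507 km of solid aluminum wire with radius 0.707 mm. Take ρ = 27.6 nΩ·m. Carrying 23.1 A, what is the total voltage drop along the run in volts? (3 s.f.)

606 V

ρ = 27.6 nΩ·m = 2.76×10^-8 Ω·m
Section 1: A_strand = π(2.0400e-04)² = 1.307e-07 m²; R₁ = ρL/(N·A_s) = (2.76×10^-8)(574)/(7×1.307e-07) = 17.31 Ω
Section 2: A = πr² = π(7.0700e-04 m)² = 1.570e-06 m²
R₂ = (2.76×10^-8)(507)/(1.570e-06) = 8.911 Ω
R = R₁ + R₂ = 26.22 Ω
V = IR = 23.1 × 26.22 = 606 V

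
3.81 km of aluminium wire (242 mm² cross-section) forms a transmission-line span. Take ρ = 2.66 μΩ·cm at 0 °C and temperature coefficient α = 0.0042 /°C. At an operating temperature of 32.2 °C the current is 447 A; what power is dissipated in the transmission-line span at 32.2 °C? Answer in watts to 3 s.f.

ρ = 2.66 μΩ·cm = 2.66×10^-8 Ω·m
A = 242 mm² = 2.420e-04 m²
R₍0₎ = ρL/A = (2.66×10^-8)(3810)/(2.420e-04) = 0.4188 Ω
R₍32.2₎ = R₍0₎(1 + αΔT) = 0.4188 × (1 + 0.0042×32.2) = 0.4754 Ω
P = I²R = (447)² × 0.4754 = 95000 W

95000 W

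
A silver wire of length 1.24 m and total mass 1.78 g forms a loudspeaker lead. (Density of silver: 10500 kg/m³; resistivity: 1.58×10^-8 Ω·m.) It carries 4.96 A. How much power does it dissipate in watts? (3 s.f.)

3.53 W

A = m/(density·L) = 0.00178/(10500×1.24) = 1.3671e-07 m²
R = ρL/A = (1.58×10^-8)(1.24)/(1.3671e-07) = 0.1433 Ω
P = I²R = (4.96)² × 0.1433 = 3.53 W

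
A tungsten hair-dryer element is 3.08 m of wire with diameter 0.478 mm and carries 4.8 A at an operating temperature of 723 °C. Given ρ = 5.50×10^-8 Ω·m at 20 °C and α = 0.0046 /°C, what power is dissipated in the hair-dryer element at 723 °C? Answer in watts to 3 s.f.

92.1 W

A = π(d/2)² = π(2.3900e-04 m)² = 1.795e-07 m²
R₍20₎ = ρL/A = (5.50×10^-8)(3.08)/(1.795e-07) = 0.944 Ω
R₍723₎ = R₍20₎(1 + αΔT) = 0.944 × (1 + 0.0046×703) = 3.997 Ω
P = I²R = (4.8)² × 3.997 = 92.1 W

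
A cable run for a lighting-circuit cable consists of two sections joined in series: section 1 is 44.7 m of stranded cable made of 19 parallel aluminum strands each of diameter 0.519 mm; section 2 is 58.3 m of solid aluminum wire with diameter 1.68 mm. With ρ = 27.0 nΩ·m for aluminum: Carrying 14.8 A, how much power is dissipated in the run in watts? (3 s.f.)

221 W

ρ = 27.0 nΩ·m = 2.70×10^-8 Ω·m
Section 1: A_strand = π(2.5950e-04)² = 2.116e-07 m²; R₁ = ρL/(N·A_s) = (2.70×10^-8)(44.7)/(19×2.116e-07) = 0.3003 Ω
Section 2: A = π(d/2)² = π(8.4000e-04 m)² = 2.217e-06 m²
R₂ = (2.70×10^-8)(58.3)/(2.217e-06) = 0.7101 Ω
R = R₁ + R₂ = 1.01 Ω
P = I²R = (14.8)² × 1.01 = 221 W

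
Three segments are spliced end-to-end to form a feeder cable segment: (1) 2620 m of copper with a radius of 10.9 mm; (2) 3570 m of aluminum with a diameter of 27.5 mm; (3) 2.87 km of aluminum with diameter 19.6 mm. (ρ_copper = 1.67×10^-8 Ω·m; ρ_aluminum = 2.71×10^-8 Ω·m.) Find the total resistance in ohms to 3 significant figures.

Seg 1: A = πr² = π(1.0900e-02 m)² = 3.733e-04 m²
R_1 = (1.67×10^-8)(2620)/(3.733e-04) = 0.1172 Ω
Seg 2: A = π(d/2)² = π(1.3750e-02 m)² = 5.940e-04 m²
R_2 = (2.71×10^-8)(3570)/(5.940e-04) = 0.1629 Ω
Seg 3: A = π(d/2)² = π(9.8000e-03 m)² = 3.017e-04 m²
R_3 = (2.71×10^-8)(2870)/(3.017e-04) = 0.2578 Ω
R_total = R_1 + R_2 + R_3 = 0.538 Ω

0.538 Ω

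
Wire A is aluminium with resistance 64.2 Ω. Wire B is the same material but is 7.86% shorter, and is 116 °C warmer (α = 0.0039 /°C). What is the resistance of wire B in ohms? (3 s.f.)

R ∝ ρL/d² with ρ ∝ (1+αΔT), so R_B/R_A = (1 − 7.86/100) × (1 + 0.0039×116)
= 0.9214 × 1.452 = 1.338
R_B = 1.338 × 64.2 = 85.9 Ω

85.9 Ω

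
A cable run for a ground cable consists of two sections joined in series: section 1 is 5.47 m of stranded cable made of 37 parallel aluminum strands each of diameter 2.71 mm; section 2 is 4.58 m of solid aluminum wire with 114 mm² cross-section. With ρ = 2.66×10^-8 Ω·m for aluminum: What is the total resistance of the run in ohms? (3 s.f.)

Section 1: A_strand = π(1.3550e-03)² = 5.768e-06 m²; R₁ = ρL/(N·A_s) = (2.66×10^-8)(5.47)/(37×5.768e-06) = 6.818×10^-4 Ω
Section 2: A = 114 mm² = 1.140e-04 m²
R₂ = (2.66×10^-8)(4.58)/(1.140e-04) = 0.001069 Ω
R = R₁ + R₂ = 0.00175 Ω

0.00175 Ω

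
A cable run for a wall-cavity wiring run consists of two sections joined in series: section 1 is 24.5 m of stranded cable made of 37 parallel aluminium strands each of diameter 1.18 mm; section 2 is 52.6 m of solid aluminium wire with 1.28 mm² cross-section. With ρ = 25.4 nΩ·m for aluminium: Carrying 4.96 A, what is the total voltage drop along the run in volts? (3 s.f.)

5.25 V

ρ = 25.4 nΩ·m = 2.54×10^-8 Ω·m
Section 1: A_strand = π(5.9000e-04)² = 1.094e-06 m²; R₁ = ρL/(N·A_s) = (2.54×10^-8)(24.5)/(37×1.094e-06) = 0.01538 Ω
Section 2: A = 1.28 mm² = 1.280e-06 m²
R₂ = (2.54×10^-8)(52.6)/(1.280e-06) = 1.044 Ω
R = R₁ + R₂ = 1.059 Ω
V = IR = 4.96 × 1.059 = 5.25 V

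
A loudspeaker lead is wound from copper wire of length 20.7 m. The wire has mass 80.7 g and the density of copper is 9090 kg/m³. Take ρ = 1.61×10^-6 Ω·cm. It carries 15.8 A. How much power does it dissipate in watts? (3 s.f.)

ρ = 1.61×10^-6 Ω·cm = 1.61×10^-8 Ω·m
A = m/(density·L) = 0.0807/(9090×20.7) = 4.2888e-07 m²
R = ρL/A = (1.61×10^-8)(20.7)/(4.2888e-07) = 0.7771 Ω
P = I²R = (15.8)² × 0.7771 = 194 W

194 W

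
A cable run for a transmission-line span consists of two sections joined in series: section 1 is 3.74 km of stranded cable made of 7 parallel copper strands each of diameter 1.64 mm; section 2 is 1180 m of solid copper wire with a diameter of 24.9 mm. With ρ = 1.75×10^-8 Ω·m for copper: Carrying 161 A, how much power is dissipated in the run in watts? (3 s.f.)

Section 1: A_strand = π(8.2000e-04)² = 2.112e-06 m²; R₁ = ρL/(N·A_s) = (1.75×10^-8)(3740)/(7×2.112e-06) = 4.426 Ω
Section 2: A = π(d/2)² = π(1.2450e-02 m)² = 4.870e-04 m²
R₂ = (1.75×10^-8)(1180)/(4.870e-04) = 0.04241 Ω
R = R₁ + R₂ = 4.469 Ω
P = I²R = (161)² × 4.469 = 1.16×10^5 W

1.16×10^5 W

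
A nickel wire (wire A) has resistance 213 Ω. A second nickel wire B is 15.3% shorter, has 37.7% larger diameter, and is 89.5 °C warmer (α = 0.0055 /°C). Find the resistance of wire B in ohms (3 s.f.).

R ∝ ρL/d² with ρ ∝ (1+αΔT), so R_B/R_A = (1 − 15.3/100) × (1 + 37.7/100)⁻² × (1 + 0.0055×89.5)
= 0.847 × 0.5274 × 1.492 = 0.6666
R_B = 0.6666 × 213 = 142 Ω

142 Ω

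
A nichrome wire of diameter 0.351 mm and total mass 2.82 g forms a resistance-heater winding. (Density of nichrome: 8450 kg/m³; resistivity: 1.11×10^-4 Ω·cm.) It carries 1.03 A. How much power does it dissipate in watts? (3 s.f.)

42.0 W

ρ = 1.11×10^-4 Ω·cm = 1.11×10^-6 Ω·m
A = π(d/2)² = π(1.7550e-04 m)² = 9.6762e-08 m²
L = m/(density·A) = 0.00282/(8450×9.6762e-08) = 3.449 m
R = ρL/A = (1.11×10^-6)(3.449)/(9.6762e-08) = 39.56 Ω
P = I²R = (1.03)² × 39.56 = 42.0 W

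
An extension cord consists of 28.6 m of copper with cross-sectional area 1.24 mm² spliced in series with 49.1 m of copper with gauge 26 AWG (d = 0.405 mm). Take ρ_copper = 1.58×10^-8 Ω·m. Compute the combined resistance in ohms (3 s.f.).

6.39 Ω

Segment 1: A = 1.24 mm² = 1.240e-06 m²
R₁ = ρL/A = (1.58×10^-8)(28.6)/(1.240e-06) = 0.3644 Ω
Segment 2: A = π(0.405/2 mm)² = π(2.0250e-04 m)² = 1.288e-07 m²
R₂ = (1.58×10^-8)(49.1)/(1.288e-07) = 6.022 Ω
R = R₁ + R₂ = 6.39 Ω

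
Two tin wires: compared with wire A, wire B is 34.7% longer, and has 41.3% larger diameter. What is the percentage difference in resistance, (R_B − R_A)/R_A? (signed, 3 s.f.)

-32.5%

R ∝ L/d², so R_B/R_A = (1 + 34.7/100) × (1 + 41.3/100)⁻²
= 1.347 × 0.5009 = 0.6747
(R_B − R_A)/R_A = 0.6747 − 1 = -32.5%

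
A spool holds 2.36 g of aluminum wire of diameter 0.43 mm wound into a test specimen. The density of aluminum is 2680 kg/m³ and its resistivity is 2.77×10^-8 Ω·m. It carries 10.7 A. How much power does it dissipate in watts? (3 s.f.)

A = π(d/2)² = π(2.1500e-04 m)² = 1.4522e-07 m²
L = m/(density·A) = 0.00236/(2680×1.4522e-07) = 6.064 m
R = ρL/A = (2.77×10^-8)(6.064)/(1.4522e-07) = 1.157 Ω
P = I²R = (10.7)² × 1.157 = 132 W

132 W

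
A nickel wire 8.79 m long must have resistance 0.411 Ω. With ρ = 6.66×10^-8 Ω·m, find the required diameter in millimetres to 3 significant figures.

A = ρL/R = (6.66×10^-8)(8.79)/(0.411) = 1.424e-06 m²
d = 2√(A/π) = 1.347e-03 m = 1.35 mm

1.35 mm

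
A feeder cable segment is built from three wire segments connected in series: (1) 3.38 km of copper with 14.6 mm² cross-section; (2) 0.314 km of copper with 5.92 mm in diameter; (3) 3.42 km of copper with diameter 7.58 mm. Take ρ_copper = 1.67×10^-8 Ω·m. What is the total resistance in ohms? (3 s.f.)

Seg 1: A = 14.6 mm² = 1.460e-05 m²
R_1 = (1.67×10^-8)(3380)/(1.460e-05) = 3.866 Ω
Seg 2: A = π(d/2)² = π(2.9600e-03 m)² = 2.753e-05 m²
R_2 = (1.67×10^-8)(314)/(2.753e-05) = 0.1905 Ω
Seg 3: A = π(d/2)² = π(3.7900e-03 m)² = 4.513e-05 m²
R_3 = (1.67×10^-8)(3420)/(4.513e-05) = 1.266 Ω
R_total = R_1 + R_2 + R_3 = 5.32 Ω

5.32 Ω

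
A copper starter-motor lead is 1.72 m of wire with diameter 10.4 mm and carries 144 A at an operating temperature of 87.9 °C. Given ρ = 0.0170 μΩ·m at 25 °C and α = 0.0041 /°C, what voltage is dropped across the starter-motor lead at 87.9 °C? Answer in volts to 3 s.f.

0.0623 V

ρ = 0.0170 μΩ·m = 1.70×10^-8 Ω·m
A = π(d/2)² = π(5.2000e-03 m)² = 8.495e-05 m²
R₍25₎ = ρL/A = (1.70×10^-8)(1.72)/(8.495e-05) = 3.442×10^-4 Ω
R₍87.9₎ = R₍25₎(1 + αΔT) = 3.442×10^-4 × (1 + 0.0041×62.9) = 4.330×10^-4 Ω
V = IR = 144 × 4.330×10^-4 = 0.0623 V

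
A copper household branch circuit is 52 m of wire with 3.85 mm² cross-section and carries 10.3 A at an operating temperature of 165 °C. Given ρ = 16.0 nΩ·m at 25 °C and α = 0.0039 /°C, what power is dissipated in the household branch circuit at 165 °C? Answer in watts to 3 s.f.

35.4 W

ρ = 16.0 nΩ·m = 1.60×10^-8 Ω·m
A = 3.85 mm² = 3.850e-06 m²
R₍25₎ = ρL/A = (1.60×10^-8)(52)/(3.850e-06) = 0.2161 Ω
R₍165₎ = R₍25₎(1 + αΔT) = 0.2161 × (1 + 0.0039×140) = 0.3341 Ω
P = I²R = (10.3)² × 0.3341 = 35.4 W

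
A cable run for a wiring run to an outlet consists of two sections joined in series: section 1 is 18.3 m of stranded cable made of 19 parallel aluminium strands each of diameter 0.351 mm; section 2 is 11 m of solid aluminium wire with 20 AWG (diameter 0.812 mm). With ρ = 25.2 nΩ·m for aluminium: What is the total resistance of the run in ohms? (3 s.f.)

ρ = 25.2 nΩ·m = 2.52×10^-8 Ω·m
Section 1: A_strand = π(1.7550e-04)² = 9.676e-08 m²; R₁ = ρL/(N·A_s) = (2.52×10^-8)(18.3)/(19×9.676e-08) = 0.2508 Ω
Section 2: A = π(0.812/2 mm)² = π(4.0600e-04 m)² = 5.178e-07 m²
R₂ = (2.52×10^-8)(11)/(5.178e-07) = 0.5353 Ω
R = R₁ + R₂ = 0.786 Ω

0.786 Ω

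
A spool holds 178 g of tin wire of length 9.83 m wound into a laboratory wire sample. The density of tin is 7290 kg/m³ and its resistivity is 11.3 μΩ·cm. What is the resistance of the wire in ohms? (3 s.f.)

ρ = 11.3 μΩ·cm = 1.13×10^-7 Ω·m
A = m/(density·L) = 0.178/(7290×9.83) = 2.4839e-06 m²
R = ρL/A = (1.13×10^-7)(9.83)/(2.4839e-06) = 0.447 Ω

0.447 Ω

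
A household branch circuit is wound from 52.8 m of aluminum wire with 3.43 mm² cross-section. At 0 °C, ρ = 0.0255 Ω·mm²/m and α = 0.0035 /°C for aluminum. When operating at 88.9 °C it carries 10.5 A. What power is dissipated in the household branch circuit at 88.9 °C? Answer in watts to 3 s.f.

56.7 W

ρ = 0.0255 Ω·mm²/m = 2.55×10^-8 Ω·m
A = 3.43 mm² = 3.430e-06 m²
R₍0₎ = ρL/A = (2.55×10^-8)(52.8)/(3.430e-06) = 0.3925 Ω
R₍88.9₎ = R₍0₎(1 + αΔT) = 0.3925 × (1 + 0.0035×88.9) = 0.5147 Ω
P = I²R = (10.5)² × 0.5147 = 56.7 W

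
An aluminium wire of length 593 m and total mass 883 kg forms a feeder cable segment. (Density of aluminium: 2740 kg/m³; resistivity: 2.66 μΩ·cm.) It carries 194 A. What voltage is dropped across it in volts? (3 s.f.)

5.63 V

ρ = 2.66 μΩ·cm = 2.66×10^-8 Ω·m
A = m/(density·L) = 883/(2740×593) = 5.4344e-04 m²
R = ρL/A = (2.66×10^-8)(593)/(5.4344e-04) = 0.02903 Ω
V = IR = 194 × 0.02903 = 5.63 V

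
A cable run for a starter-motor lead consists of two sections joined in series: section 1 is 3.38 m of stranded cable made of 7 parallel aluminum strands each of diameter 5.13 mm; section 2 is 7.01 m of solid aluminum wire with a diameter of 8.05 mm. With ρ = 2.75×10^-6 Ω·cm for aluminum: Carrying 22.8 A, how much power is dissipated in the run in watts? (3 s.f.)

ρ = 2.75×10^-6 Ω·cm = 2.75×10^-8 Ω·m
Section 1: A_strand = π(2.5650e-03)² = 2.067e-05 m²; R₁ = ρL/(N·A_s) = (2.75×10^-8)(3.38)/(7×2.067e-05) = 6.424×10^-4 Ω
Section 2: A = π(d/2)² = π(4.0250e-03 m)² = 5.090e-05 m²
R₂ = (2.75×10^-8)(7.01)/(5.090e-05) = 0.003788 Ω
R = R₁ + R₂ = 0.00443 Ω
P = I²R = (22.8)² × 0.00443 = 2.30 W

2.30 W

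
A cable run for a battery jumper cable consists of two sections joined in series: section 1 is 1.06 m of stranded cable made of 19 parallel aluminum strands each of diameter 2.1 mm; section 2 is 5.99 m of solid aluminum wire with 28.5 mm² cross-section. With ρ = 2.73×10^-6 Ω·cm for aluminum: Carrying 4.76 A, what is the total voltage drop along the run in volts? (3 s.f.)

0.0294 V

ρ = 2.73×10^-6 Ω·cm = 2.73×10^-8 Ω·m
Section 1: A_strand = π(1.0500e-03)² = 3.464e-06 m²; R₁ = ρL/(N·A_s) = (2.73×10^-8)(1.06)/(19×3.464e-06) = 4.397×10^-4 Ω
Section 2: A = 28.5 mm² = 2.850e-05 m²
R₂ = (2.73×10^-8)(5.99)/(2.850e-05) = 0.005738 Ω
R = R₁ + R₂ = 0.006178 Ω
V = IR = 4.76 × 0.006178 = 0.0294 V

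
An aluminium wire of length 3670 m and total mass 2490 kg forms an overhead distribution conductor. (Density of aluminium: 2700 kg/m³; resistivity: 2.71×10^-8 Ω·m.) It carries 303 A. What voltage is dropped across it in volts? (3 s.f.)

120 V

A = m/(density·L) = 2490/(2700×3670) = 2.5129e-04 m²
R = ρL/A = (2.71×10^-8)(3670)/(2.5129e-04) = 0.3958 Ω
V = IR = 303 × 0.3958 = 120 V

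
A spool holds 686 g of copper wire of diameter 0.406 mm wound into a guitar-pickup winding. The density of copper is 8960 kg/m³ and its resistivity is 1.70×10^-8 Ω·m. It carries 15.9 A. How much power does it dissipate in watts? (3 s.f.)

19600 W

A = π(d/2)² = π(2.0300e-04 m)² = 1.2946e-07 m²
L = m/(density·A) = 0.686/(8960×1.2946e-07) = 591.4 m
R = ρL/A = (1.70×10^-8)(591.4)/(1.2946e-07) = 77.66 Ω
P = I²R = (15.9)² × 77.66 = 19600 W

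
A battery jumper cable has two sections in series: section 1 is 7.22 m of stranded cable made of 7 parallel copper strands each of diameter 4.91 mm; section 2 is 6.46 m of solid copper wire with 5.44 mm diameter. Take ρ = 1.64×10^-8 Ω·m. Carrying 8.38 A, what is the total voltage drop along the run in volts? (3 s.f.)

Section 1: A_strand = π(2.4550e-03)² = 1.893e-05 m²; R₁ = ρL/(N·A_s) = (1.64×10^-8)(7.22)/(7×1.893e-05) = 8.934×10^-4 Ω
Section 2: A = π(d/2)² = π(2.7200e-03 m)² = 2.324e-05 m²
R₂ = (1.64×10^-8)(6.46)/(2.324e-05) = 0.004558 Ω
R = R₁ + R₂ = 0.005452 Ω
V = IR = 8.38 × 0.005452 = 0.0457 V

0.0457 V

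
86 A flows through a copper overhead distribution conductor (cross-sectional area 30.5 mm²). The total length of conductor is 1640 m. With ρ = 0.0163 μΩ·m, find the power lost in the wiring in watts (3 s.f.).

ρ = 0.0163 μΩ·m = 1.63×10^-8 Ω·m
A = 30.5 mm² = 3.050e-05 m²
R = ρL/A = (1.63×10^-8)(1640)/(3.050e-05) = 0.8765 Ω
P = I²R = (86)² × 0.8765 = 6480 W

6480 W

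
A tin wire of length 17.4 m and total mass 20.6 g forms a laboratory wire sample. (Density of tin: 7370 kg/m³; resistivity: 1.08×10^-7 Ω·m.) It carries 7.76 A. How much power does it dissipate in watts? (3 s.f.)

A = m/(density·L) = 0.0206/(7370×17.4) = 1.6064e-07 m²
R = ρL/A = (1.08×10^-7)(17.4)/(1.6064e-07) = 11.7 Ω
P = I²R = (7.76)² × 11.7 = 704 W

704 W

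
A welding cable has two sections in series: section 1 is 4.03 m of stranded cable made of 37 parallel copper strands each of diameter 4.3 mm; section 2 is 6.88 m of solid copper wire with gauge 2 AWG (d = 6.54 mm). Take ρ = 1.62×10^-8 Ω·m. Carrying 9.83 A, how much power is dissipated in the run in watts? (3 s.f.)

Section 1: A_strand = π(2.1500e-03)² = 1.452e-05 m²; R₁ = ρL/(N·A_s) = (1.62×10^-8)(4.03)/(37×1.452e-05) = 1.215×10^-4 Ω
Section 2: A = π(6.54/2 mm)² = π(3.2700e-03 m)² = 3.359e-05 m²
R₂ = (1.62×10^-8)(6.88)/(3.359e-05) = 0.003318 Ω
R = R₁ + R₂ = 0.003439 Ω
P = I²R = (9.83)² × 0.003439 = 0.332 W

0.332 W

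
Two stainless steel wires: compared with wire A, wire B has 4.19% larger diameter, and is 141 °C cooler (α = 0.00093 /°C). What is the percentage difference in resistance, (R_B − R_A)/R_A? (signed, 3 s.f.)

R ∝ ρL/d² with ρ ∝ (1+αΔT), so R_B/R_A = (1 + 4.19/100)⁻² × (1 − 0.00093×141)
= 0.9212 × 0.8689 = 0.8004
(R_B − R_A)/R_A = 0.8004 − 1 = -20.0%

-20.0%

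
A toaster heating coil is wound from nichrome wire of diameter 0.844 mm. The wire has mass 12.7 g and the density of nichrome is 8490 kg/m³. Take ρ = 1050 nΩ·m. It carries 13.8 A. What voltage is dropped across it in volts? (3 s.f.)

69.2 V

ρ = 1050 nΩ·m = 1.05×10^-6 Ω·m
A = π(d/2)² = π(4.2200e-04 m)² = 5.5947e-07 m²
L = m/(density·A) = 0.0127/(8490×5.5947e-07) = 2.674 m
R = ρL/A = (1.05×10^-6)(2.674)/(5.5947e-07) = 5.018 Ω
V = IR = 13.8 × 5.018 = 69.2 V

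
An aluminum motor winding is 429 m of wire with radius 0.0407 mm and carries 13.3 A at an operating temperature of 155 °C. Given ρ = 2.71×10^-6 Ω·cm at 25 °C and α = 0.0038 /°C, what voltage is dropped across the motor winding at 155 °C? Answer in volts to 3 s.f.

44400 V

ρ = 2.71×10^-6 Ω·cm = 2.71×10^-8 Ω·m
A = πr² = π(4.0700e-05 m)² = 5.204e-09 m²
R₍25₎ = ρL/A = (2.71×10^-8)(429)/(5.204e-09) = 2234 Ω
R₍155₎ = R₍25₎(1 + αΔT) = 2234 × (1 + 0.0038×130) = 3338 Ω
V = IR = 13.3 × 3338 = 44400 V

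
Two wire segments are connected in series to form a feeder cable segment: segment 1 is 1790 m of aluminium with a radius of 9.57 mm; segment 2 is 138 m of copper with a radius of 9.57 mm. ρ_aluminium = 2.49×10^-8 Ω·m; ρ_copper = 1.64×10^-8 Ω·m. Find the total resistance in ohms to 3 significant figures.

0.163 Ω

Segment 1: A = πr² = π(9.5700e-03 m)² = 2.877e-04 m²
R₁ = ρL/A = (2.49×10^-8)(1790)/(2.877e-04) = 0.1549 Ω
R₂ = (1.64×10^-8)(138)/(2.877e-04) = 0.007866 Ω
R = R₁ + R₂ = 0.163 Ω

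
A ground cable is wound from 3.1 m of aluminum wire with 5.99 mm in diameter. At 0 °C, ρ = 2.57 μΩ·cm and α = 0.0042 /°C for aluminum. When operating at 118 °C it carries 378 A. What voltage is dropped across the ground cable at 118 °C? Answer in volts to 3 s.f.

ρ = 2.57 μΩ·cm = 2.57×10^-8 Ω·m
A = π(d/2)² = π(2.9950e-03 m)² = 2.818e-05 m²
R₍0₎ = ρL/A = (2.57×10^-8)(3.1)/(2.818e-05) = 0.002827 Ω
R₍118₎ = R₍0₎(1 + αΔT) = 0.002827 × (1 + 0.0042×118) = 0.004228 Ω
V = IR = 378 × 0.004228 = 1.60 V

1.60 V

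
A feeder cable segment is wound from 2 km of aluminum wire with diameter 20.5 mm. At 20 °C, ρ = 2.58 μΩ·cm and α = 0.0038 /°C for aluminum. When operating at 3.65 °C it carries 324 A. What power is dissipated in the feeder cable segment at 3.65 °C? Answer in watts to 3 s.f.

15400 W

ρ = 2.58 μΩ·cm = 2.58×10^-8 Ω·m
A = π(d/2)² = π(1.0250e-02 m)² = 3.301e-04 m²
R₍20₎ = ρL/A = (2.58×10^-8)(2000)/(3.301e-04) = 0.1563 Ω
R₍3.65₎ = R₍20₎(1 + αΔT) = 0.1563 × (1 + 0.0038×-16.4) = 0.1466 Ω
P = I²R = (324)² × 0.1466 = 15400 W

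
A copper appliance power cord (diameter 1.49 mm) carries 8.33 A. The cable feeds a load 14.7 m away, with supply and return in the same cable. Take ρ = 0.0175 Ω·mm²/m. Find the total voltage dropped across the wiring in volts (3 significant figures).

2.46 V

ρ = 0.0175 Ω·mm²/m = 1.75×10^-8 Ω·m
A = π(d/2)² = π(7.4500e-04 m)² = 1.744e-06 m²
Total conductor length (both ways) L = 2 × 14.7 = 29.4 m
R = ρL/A = (1.75×10^-8)(29.4)/(1.744e-06) = 0.2951 Ω
V = IR = 8.33 × 0.2951 = 2.46 V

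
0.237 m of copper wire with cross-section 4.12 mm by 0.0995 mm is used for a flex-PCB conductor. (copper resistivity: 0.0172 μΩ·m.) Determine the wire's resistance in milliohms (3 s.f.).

ρ = 0.0172 μΩ·m = 1.72×10^-8 Ω·m
A = 4.12 × 0.0995 mm² = 0.41 mm² = 4.099e-07 m²
R = ρL/A = (1.72×10^-8)(0.237 m)/(4.099e-07 m²) = 9.94 mΩ

9.94 mΩ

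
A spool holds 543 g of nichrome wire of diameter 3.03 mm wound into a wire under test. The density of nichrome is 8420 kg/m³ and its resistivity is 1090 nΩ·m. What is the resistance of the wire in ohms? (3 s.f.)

ρ = 1090 nΩ·m = 1.09×10^-6 Ω·m
A = π(d/2)² = π(1.5150e-03 m)² = 7.2107e-06 m²
L = m/(density·A) = 0.543/(8420×7.2107e-06) = 8.944 m
R = ρL/A = (1.09×10^-6)(8.944)/(7.2107e-06) = 1.35 Ω

1.35 Ω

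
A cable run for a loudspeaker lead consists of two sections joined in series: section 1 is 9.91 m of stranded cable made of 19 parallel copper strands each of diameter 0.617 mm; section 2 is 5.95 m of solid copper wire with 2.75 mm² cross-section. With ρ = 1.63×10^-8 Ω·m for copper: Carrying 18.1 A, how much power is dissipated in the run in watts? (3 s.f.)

Section 1: A_strand = π(3.0850e-04)² = 2.990e-07 m²; R₁ = ρL/(N·A_s) = (1.63×10^-8)(9.91)/(19×2.990e-07) = 0.02843 Ω
Section 2: A = 2.75 mm² = 2.750e-06 m²
R₂ = (1.63×10^-8)(5.95)/(2.750e-06) = 0.03527 Ω
R = R₁ + R₂ = 0.0637 Ω
P = I²R = (18.1)² × 0.0637 = 20.9 W

20.9 W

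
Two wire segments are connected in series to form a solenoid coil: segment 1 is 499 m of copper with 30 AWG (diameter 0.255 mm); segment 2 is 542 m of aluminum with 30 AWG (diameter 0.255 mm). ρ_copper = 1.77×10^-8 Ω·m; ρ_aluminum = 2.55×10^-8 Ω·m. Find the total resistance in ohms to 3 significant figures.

Segment 1: A = π(0.255/2 mm)² = π(1.2750e-04 m)² = 5.107e-08 m²
R₁ = ρL/A = (1.77×10^-8)(499)/(5.107e-08) = 172.9 Ω
R₂ = (2.55×10^-8)(542)/(5.107e-08) = 270.6 Ω
R = R₁ + R₂ = 444 Ω

444 Ω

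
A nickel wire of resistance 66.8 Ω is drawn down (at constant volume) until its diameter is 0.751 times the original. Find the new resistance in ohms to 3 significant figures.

Volume constant ⇒ L' = L/r² with r = 0.751. R' = ρL'/A' = ρ(L/r²)/(πr²d₀²/4) = R/r⁴.
R' = 3.144 × 66.8 = 210 Ω

210 Ω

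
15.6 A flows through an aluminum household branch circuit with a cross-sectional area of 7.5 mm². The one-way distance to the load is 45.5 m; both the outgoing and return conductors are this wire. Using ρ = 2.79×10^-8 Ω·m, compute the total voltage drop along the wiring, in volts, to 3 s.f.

5.28 V

A = 7.5 mm² = 7.500e-06 m²
Total conductor length (both ways) L = 2 × 45.5 = 91 m
R = ρL/A = (2.79×10^-8)(91)/(7.500e-06) = 0.3385 Ω
V = IR = 15.6 × 0.3385 = 5.28 V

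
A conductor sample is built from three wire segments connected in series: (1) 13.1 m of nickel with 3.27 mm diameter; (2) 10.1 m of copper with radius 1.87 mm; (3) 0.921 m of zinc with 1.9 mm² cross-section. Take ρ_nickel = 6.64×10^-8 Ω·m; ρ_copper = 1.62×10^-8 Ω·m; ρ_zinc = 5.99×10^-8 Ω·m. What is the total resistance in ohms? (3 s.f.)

Seg 1: A = π(d/2)² = π(1.6350e-03 m)² = 8.398e-06 m²
R_1 = (6.64×10^-8)(13.1)/(8.398e-06) = 0.1036 Ω
Seg 2: A = πr² = π(1.8700e-03 m)² = 1.099e-05 m²
R_2 = (1.62×10^-8)(10.1)/(1.099e-05) = 0.01489 Ω
Seg 3: A = 1.9 mm² = 1.900e-06 m²
R_3 = (5.99×10^-8)(0.921)/(1.900e-06) = 0.02904 Ω
R_total = R_1 + R_2 + R_3 = 0.148 Ω

0.148 Ω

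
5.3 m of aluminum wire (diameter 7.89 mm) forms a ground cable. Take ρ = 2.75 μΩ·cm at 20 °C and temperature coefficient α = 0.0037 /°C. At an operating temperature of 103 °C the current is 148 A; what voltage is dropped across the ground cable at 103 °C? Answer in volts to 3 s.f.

0.577 V

ρ = 2.75 μΩ·cm = 2.75×10^-8 Ω·m
A = π(d/2)² = π(3.9450e-03 m)² = 4.889e-05 m²
R₍20₎ = ρL/A = (2.75×10^-8)(5.3)/(4.889e-05) = 0.002981 Ω
R₍103₎ = R₍20₎(1 + αΔT) = 0.002981 × (1 + 0.0037×83) = 0.003896 Ω
V = IR = 148 × 0.003896 = 0.577 V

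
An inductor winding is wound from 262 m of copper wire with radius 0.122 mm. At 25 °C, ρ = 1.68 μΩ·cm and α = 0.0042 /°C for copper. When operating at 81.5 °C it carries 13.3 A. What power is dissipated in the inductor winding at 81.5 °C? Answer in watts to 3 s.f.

20600 W

ρ = 1.68 μΩ·cm = 1.68×10^-8 Ω·m
A = πr² = π(1.2200e-04 m)² = 4.676e-08 m²
R₍25₎ = ρL/A = (1.68×10^-8)(262)/(4.676e-08) = 94.13 Ω
R₍81.5₎ = R₍25₎(1 + αΔT) = 94.13 × (1 + 0.0042×56.5) = 116.5 Ω
P = I²R = (13.3)² × 116.5 = 20600 W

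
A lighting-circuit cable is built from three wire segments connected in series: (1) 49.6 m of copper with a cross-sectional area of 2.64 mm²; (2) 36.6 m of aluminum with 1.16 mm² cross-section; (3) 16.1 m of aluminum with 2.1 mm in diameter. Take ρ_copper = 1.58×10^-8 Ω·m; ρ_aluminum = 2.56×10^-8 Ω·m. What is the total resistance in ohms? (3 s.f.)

Seg 1: A = 2.64 mm² = 2.640e-06 m²
R_1 = (1.58×10^-8)(49.6)/(2.640e-06) = 0.2968 Ω
Seg 2: A = 1.16 mm² = 1.160e-06 m²
R_2 = (2.56×10^-8)(36.6)/(1.160e-06) = 0.8077 Ω
Seg 3: A = π(d/2)² = π(1.0500e-03 m)² = 3.464e-06 m²
R_3 = (2.56×10^-8)(16.1)/(3.464e-06) = 0.119 Ω
R_total = R_1 + R_2 + R_3 = 1.22 Ω

1.22 Ω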